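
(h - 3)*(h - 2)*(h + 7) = h^3 + 2*h^2 - 29*h + 42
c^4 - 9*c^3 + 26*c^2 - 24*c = c*(c - 4)*(c - 3)*(c - 2)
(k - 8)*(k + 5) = k^2 - 3*k - 40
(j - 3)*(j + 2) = j^2 - j - 6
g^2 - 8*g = g*(g - 8)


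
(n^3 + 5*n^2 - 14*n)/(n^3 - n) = (n^2 + 5*n - 14)/(n^2 - 1)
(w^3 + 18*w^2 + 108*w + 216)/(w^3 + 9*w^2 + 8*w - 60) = (w^2 + 12*w + 36)/(w^2 + 3*w - 10)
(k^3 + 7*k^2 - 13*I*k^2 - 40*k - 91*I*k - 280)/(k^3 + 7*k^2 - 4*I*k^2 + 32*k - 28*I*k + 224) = (k - 5*I)/(k + 4*I)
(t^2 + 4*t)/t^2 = (t + 4)/t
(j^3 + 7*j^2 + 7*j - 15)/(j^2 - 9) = (j^2 + 4*j - 5)/(j - 3)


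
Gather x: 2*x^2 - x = 2*x^2 - x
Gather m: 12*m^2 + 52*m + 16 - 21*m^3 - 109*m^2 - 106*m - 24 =-21*m^3 - 97*m^2 - 54*m - 8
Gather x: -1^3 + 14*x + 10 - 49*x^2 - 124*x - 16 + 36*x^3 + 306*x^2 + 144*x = 36*x^3 + 257*x^2 + 34*x - 7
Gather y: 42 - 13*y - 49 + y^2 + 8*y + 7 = y^2 - 5*y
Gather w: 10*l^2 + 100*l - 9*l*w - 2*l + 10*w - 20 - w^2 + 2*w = 10*l^2 + 98*l - w^2 + w*(12 - 9*l) - 20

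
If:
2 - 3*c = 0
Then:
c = 2/3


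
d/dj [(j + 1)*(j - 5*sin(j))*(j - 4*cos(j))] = (j + 1)*(j - 5*sin(j))*(4*sin(j) + 1) - (j + 1)*(j - 4*cos(j))*(5*cos(j) - 1) + (j - 5*sin(j))*(j - 4*cos(j))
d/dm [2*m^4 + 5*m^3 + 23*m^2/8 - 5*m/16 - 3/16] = 8*m^3 + 15*m^2 + 23*m/4 - 5/16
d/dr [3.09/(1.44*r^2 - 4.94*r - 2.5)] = (15.2646 - 8.8992*r)/(-1.44*r^2 + 4.94*r + 2.5)^2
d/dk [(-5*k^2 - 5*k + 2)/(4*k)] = -5/4 - 1/(2*k^2)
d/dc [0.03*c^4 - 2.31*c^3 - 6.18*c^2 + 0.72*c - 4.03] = 0.12*c^3 - 6.93*c^2 - 12.36*c + 0.72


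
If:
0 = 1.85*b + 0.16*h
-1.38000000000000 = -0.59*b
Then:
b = 2.34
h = -27.04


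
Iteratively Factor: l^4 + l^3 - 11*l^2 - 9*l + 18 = (l - 3)*(l^3 + 4*l^2 + l - 6) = (l - 3)*(l + 2)*(l^2 + 2*l - 3) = (l - 3)*(l + 2)*(l + 3)*(l - 1)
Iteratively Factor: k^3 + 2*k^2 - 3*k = (k - 1)*(k^2 + 3*k) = k*(k - 1)*(k + 3)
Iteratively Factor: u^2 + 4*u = (u)*(u + 4)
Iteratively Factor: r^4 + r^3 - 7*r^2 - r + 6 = (r + 3)*(r^3 - 2*r^2 - r + 2) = (r - 1)*(r + 3)*(r^2 - r - 2) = (r - 1)*(r + 1)*(r + 3)*(r - 2)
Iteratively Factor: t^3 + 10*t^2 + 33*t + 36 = (t + 3)*(t^2 + 7*t + 12) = (t + 3)*(t + 4)*(t + 3)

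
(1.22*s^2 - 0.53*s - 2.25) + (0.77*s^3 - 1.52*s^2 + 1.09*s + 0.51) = 0.77*s^3 - 0.3*s^2 + 0.56*s - 1.74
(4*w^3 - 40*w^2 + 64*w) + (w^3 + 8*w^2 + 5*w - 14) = 5*w^3 - 32*w^2 + 69*w - 14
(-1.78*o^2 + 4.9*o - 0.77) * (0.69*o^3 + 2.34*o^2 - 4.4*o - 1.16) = -1.2282*o^5 - 0.7842*o^4 + 18.7667*o^3 - 21.297*o^2 - 2.296*o + 0.8932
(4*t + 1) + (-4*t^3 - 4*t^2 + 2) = -4*t^3 - 4*t^2 + 4*t + 3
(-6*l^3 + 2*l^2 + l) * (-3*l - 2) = 18*l^4 + 6*l^3 - 7*l^2 - 2*l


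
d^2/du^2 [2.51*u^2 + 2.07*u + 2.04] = 5.02000000000000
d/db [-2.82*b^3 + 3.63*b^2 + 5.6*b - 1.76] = -8.46*b^2 + 7.26*b + 5.6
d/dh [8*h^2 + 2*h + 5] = 16*h + 2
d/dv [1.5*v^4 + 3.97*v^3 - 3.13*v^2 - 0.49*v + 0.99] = 6.0*v^3 + 11.91*v^2 - 6.26*v - 0.49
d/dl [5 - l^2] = -2*l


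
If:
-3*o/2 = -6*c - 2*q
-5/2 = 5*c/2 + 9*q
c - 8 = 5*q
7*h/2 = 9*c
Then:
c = 119/43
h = 306/43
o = 416/43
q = -45/43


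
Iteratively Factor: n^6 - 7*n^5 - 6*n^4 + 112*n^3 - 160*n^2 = (n - 5)*(n^5 - 2*n^4 - 16*n^3 + 32*n^2) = n*(n - 5)*(n^4 - 2*n^3 - 16*n^2 + 32*n) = n*(n - 5)*(n - 4)*(n^3 + 2*n^2 - 8*n) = n*(n - 5)*(n - 4)*(n + 4)*(n^2 - 2*n) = n^2*(n - 5)*(n - 4)*(n + 4)*(n - 2)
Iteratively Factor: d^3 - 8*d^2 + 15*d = (d - 3)*(d^2 - 5*d) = d*(d - 3)*(d - 5)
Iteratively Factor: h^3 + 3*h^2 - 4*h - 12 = (h + 2)*(h^2 + h - 6) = (h + 2)*(h + 3)*(h - 2)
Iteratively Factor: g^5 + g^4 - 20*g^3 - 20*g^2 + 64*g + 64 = (g - 2)*(g^4 + 3*g^3 - 14*g^2 - 48*g - 32) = (g - 2)*(g + 2)*(g^3 + g^2 - 16*g - 16) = (g - 2)*(g + 1)*(g + 2)*(g^2 - 16) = (g - 4)*(g - 2)*(g + 1)*(g + 2)*(g + 4)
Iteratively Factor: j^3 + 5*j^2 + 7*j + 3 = (j + 1)*(j^2 + 4*j + 3) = (j + 1)*(j + 3)*(j + 1)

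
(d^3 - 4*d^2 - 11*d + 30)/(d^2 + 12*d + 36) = (d^3 - 4*d^2 - 11*d + 30)/(d^2 + 12*d + 36)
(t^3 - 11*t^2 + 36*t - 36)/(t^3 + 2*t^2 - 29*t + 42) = (t - 6)/(t + 7)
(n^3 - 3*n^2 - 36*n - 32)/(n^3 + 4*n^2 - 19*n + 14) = (n^3 - 3*n^2 - 36*n - 32)/(n^3 + 4*n^2 - 19*n + 14)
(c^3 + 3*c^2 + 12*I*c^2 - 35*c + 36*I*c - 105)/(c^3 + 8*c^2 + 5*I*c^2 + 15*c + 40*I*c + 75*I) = (c + 7*I)/(c + 5)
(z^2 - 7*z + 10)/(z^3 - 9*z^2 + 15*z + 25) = (z - 2)/(z^2 - 4*z - 5)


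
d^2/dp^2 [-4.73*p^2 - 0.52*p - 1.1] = -9.46000000000000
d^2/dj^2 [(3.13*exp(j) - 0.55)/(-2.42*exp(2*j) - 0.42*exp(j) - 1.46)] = (-18.330532*exp(4*j) + 16.065412*exp(3*j) + 68.030556*exp(2*j) - 5.756704*exp(j) - 7.009168)*exp(j)/(14.172488*exp(6*j) + 7.379064*exp(5*j) + 26.931696*exp(4*j) + 8.977752*exp(3*j) + 16.248048*exp(2*j) + 2.685816*exp(j) + 3.112136)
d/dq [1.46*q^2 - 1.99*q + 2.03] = 2.92*q - 1.99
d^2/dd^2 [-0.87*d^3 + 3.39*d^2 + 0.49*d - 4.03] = 6.78 - 5.22*d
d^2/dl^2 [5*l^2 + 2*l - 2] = 10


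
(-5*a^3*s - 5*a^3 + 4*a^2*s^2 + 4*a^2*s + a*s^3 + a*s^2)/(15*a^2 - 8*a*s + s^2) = a*(-5*a^2*s - 5*a^2 + 4*a*s^2 + 4*a*s + s^3 + s^2)/(15*a^2 - 8*a*s + s^2)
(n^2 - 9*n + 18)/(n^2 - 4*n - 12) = (n - 3)/(n + 2)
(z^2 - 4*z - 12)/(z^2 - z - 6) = (z - 6)/(z - 3)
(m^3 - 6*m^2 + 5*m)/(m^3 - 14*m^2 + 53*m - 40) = m/(m - 8)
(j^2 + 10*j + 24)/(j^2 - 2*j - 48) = (j + 4)/(j - 8)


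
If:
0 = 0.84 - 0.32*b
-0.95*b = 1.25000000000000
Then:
No Solution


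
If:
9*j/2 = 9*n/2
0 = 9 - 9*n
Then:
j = 1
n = 1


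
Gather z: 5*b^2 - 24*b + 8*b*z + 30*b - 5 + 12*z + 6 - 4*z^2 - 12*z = 5*b^2 + 8*b*z + 6*b - 4*z^2 + 1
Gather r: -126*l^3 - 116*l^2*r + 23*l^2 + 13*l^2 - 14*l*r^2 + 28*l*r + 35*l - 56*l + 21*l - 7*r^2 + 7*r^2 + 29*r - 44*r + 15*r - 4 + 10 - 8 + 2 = -126*l^3 + 36*l^2 - 14*l*r^2 + r*(-116*l^2 + 28*l)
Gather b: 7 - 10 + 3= 0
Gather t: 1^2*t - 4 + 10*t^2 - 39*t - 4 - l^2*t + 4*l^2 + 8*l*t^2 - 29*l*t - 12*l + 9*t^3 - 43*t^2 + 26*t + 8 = 4*l^2 - 12*l + 9*t^3 + t^2*(8*l - 33) + t*(-l^2 - 29*l - 12)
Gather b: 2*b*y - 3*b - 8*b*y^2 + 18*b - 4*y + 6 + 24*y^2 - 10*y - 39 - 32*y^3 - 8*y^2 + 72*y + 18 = b*(-8*y^2 + 2*y + 15) - 32*y^3 + 16*y^2 + 58*y - 15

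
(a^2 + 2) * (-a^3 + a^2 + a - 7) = -a^5 + a^4 - a^3 - 5*a^2 + 2*a - 14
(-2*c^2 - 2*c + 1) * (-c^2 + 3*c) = 2*c^4 - 4*c^3 - 7*c^2 + 3*c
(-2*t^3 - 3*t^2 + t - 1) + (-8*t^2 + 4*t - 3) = -2*t^3 - 11*t^2 + 5*t - 4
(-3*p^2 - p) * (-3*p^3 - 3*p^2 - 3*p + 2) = 9*p^5 + 12*p^4 + 12*p^3 - 3*p^2 - 2*p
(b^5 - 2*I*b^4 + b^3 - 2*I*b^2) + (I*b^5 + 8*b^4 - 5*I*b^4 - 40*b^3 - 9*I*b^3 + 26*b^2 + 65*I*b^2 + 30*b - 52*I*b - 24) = b^5 + I*b^5 + 8*b^4 - 7*I*b^4 - 39*b^3 - 9*I*b^3 + 26*b^2 + 63*I*b^2 + 30*b - 52*I*b - 24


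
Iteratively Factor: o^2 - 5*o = (o)*(o - 5)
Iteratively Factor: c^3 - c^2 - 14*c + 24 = (c + 4)*(c^2 - 5*c + 6) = (c - 3)*(c + 4)*(c - 2)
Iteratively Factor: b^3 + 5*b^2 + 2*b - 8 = (b + 4)*(b^2 + b - 2) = (b - 1)*(b + 4)*(b + 2)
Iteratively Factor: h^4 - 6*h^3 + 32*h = (h)*(h^3 - 6*h^2 + 32) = h*(h - 4)*(h^2 - 2*h - 8) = h*(h - 4)^2*(h + 2)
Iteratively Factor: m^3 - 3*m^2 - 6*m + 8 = (m + 2)*(m^2 - 5*m + 4) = (m - 1)*(m + 2)*(m - 4)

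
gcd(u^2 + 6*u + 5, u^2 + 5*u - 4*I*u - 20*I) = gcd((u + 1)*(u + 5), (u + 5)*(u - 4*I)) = u + 5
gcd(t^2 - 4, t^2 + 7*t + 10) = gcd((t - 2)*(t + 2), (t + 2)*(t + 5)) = t + 2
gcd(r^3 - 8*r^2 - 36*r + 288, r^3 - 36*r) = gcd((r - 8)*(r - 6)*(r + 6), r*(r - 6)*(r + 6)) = r^2 - 36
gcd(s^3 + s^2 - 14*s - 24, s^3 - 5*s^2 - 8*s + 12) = s + 2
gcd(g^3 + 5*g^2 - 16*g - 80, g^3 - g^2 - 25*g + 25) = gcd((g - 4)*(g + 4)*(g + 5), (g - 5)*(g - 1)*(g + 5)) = g + 5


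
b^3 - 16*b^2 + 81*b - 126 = (b - 7)*(b - 6)*(b - 3)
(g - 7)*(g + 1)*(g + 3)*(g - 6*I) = g^4 - 3*g^3 - 6*I*g^3 - 25*g^2 + 18*I*g^2 - 21*g + 150*I*g + 126*I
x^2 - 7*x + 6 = (x - 6)*(x - 1)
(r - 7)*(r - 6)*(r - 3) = r^3 - 16*r^2 + 81*r - 126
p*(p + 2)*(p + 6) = p^3 + 8*p^2 + 12*p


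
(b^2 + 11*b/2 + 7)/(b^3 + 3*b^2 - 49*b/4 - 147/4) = 2*(b + 2)/(2*b^2 - b - 21)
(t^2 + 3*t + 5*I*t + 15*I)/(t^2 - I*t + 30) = (t + 3)/(t - 6*I)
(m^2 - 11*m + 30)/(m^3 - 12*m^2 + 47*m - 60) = (m - 6)/(m^2 - 7*m + 12)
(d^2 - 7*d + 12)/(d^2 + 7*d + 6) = (d^2 - 7*d + 12)/(d^2 + 7*d + 6)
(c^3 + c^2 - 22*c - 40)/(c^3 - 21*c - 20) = (c + 2)/(c + 1)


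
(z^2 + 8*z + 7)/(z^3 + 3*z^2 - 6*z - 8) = (z + 7)/(z^2 + 2*z - 8)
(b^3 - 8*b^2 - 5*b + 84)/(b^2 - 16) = (b^2 - 4*b - 21)/(b + 4)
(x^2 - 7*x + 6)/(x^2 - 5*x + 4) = (x - 6)/(x - 4)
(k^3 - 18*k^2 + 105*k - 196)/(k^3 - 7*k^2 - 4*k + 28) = (k^2 - 11*k + 28)/(k^2 - 4)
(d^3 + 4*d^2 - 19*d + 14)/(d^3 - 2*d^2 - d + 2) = (d + 7)/(d + 1)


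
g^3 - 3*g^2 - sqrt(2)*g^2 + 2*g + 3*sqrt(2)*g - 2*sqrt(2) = (g - 2)*(g - 1)*(g - sqrt(2))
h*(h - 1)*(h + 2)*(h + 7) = h^4 + 8*h^3 + 5*h^2 - 14*h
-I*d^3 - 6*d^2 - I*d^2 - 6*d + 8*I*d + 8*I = (d - 4*I)*(d - 2*I)*(-I*d - I)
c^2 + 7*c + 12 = (c + 3)*(c + 4)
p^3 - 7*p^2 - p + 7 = (p - 7)*(p - 1)*(p + 1)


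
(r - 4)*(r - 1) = r^2 - 5*r + 4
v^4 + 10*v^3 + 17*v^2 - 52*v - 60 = (v - 2)*(v + 1)*(v + 5)*(v + 6)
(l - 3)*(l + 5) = l^2 + 2*l - 15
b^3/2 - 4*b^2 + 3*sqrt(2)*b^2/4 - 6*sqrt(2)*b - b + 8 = (b/2 + sqrt(2))*(b - 8)*(b - sqrt(2)/2)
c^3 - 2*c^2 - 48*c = c*(c - 8)*(c + 6)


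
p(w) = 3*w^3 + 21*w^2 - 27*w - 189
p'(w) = 9*w^2 + 42*w - 27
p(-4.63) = 88.43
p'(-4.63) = -28.53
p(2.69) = -51.28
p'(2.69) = 151.10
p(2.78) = -37.31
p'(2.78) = 159.32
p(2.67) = -54.28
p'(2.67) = 149.30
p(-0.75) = -158.20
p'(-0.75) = -53.44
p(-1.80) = -89.86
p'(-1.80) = -73.44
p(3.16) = 30.04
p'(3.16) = 195.59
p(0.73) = -196.35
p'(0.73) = 8.46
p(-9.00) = -432.00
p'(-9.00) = 324.00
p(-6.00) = 81.00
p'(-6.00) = 45.00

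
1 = 1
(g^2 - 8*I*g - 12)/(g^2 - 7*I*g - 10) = (g - 6*I)/(g - 5*I)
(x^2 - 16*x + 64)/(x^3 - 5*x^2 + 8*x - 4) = (x^2 - 16*x + 64)/(x^3 - 5*x^2 + 8*x - 4)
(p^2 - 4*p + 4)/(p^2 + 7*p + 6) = (p^2 - 4*p + 4)/(p^2 + 7*p + 6)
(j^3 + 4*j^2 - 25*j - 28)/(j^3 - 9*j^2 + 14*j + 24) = (j + 7)/(j - 6)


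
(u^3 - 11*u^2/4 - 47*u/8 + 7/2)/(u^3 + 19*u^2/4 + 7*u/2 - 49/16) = 2*(u - 4)/(2*u + 7)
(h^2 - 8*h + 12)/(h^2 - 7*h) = (h^2 - 8*h + 12)/(h*(h - 7))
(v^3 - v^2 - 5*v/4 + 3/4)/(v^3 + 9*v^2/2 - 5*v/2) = (2*v^2 - v - 3)/(2*v*(v + 5))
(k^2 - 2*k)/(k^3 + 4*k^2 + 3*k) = (k - 2)/(k^2 + 4*k + 3)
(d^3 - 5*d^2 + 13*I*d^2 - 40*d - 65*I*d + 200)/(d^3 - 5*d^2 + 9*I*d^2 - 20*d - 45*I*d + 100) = (d + 8*I)/(d + 4*I)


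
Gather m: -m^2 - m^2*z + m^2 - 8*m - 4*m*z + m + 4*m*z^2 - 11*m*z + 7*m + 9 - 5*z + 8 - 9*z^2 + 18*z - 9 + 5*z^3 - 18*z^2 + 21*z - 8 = -m^2*z + m*(4*z^2 - 15*z) + 5*z^3 - 27*z^2 + 34*z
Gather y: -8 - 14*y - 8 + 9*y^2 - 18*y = 9*y^2 - 32*y - 16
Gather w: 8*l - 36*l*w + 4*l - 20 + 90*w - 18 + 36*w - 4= 12*l + w*(126 - 36*l) - 42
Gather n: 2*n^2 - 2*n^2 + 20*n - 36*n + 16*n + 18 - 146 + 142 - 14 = 0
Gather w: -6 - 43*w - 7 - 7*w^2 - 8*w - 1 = -7*w^2 - 51*w - 14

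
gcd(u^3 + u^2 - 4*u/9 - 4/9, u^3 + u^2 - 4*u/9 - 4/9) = u^3 + u^2 - 4*u/9 - 4/9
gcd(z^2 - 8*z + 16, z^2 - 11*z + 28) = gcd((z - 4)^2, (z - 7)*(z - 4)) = z - 4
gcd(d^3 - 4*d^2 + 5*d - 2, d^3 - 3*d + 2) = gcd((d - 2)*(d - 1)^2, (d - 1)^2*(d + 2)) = d^2 - 2*d + 1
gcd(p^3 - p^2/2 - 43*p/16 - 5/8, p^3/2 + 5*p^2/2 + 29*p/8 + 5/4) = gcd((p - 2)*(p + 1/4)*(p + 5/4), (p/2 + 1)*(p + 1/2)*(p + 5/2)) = 1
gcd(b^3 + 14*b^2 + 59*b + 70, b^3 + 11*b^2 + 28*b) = b + 7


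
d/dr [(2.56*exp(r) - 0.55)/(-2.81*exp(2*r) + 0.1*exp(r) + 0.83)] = (7.1936*exp(2*r) - 3.091*exp(r) + 2.1798)*exp(r)/(7.8961*exp(4*r) - 0.562*exp(3*r) - 4.6546*exp(2*r) + 0.166*exp(r) + 0.6889)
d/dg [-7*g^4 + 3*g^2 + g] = -28*g^3 + 6*g + 1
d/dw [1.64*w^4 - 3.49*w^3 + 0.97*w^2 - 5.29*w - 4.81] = 6.56*w^3 - 10.47*w^2 + 1.94*w - 5.29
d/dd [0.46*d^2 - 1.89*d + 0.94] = 0.92*d - 1.89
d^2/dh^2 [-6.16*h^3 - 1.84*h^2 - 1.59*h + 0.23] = -36.96*h - 3.68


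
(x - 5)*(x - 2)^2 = x^3 - 9*x^2 + 24*x - 20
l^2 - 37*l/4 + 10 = (l - 8)*(l - 5/4)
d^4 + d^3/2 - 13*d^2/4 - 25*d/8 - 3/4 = (d - 2)*(d + 1/2)^2*(d + 3/2)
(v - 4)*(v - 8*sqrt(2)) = v^2 - 8*sqrt(2)*v - 4*v + 32*sqrt(2)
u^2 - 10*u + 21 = (u - 7)*(u - 3)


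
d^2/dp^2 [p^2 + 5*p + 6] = 2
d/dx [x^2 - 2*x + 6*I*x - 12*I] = 2*x - 2 + 6*I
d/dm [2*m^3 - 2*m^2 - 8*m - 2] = 6*m^2 - 4*m - 8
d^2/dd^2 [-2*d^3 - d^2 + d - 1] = -12*d - 2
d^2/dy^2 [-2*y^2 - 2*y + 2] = -4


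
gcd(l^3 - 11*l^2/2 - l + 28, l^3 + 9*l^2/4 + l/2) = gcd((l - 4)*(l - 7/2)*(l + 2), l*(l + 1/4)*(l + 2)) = l + 2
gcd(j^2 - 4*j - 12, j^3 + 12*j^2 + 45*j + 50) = j + 2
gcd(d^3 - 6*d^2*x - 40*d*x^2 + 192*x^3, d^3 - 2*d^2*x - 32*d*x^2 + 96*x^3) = -d^2 - 2*d*x + 24*x^2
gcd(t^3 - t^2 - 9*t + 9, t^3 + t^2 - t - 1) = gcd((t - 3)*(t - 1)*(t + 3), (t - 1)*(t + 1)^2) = t - 1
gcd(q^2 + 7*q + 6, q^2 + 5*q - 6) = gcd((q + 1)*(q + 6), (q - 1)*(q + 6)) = q + 6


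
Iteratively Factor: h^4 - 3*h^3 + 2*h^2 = (h - 1)*(h^3 - 2*h^2) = h*(h - 1)*(h^2 - 2*h) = h^2*(h - 1)*(h - 2)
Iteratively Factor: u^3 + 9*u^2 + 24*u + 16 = (u + 4)*(u^2 + 5*u + 4) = (u + 4)^2*(u + 1)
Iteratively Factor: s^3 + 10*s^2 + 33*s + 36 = (s + 3)*(s^2 + 7*s + 12) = (s + 3)^2*(s + 4)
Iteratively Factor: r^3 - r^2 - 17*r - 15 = (r + 3)*(r^2 - 4*r - 5) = (r + 1)*(r + 3)*(r - 5)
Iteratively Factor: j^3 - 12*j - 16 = (j + 2)*(j^2 - 2*j - 8) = (j - 4)*(j + 2)*(j + 2)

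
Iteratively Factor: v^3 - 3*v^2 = (v)*(v^2 - 3*v) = v^2*(v - 3)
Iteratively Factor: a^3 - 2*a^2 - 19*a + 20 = (a - 1)*(a^2 - a - 20) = (a - 1)*(a + 4)*(a - 5)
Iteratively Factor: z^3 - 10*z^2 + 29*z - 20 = (z - 1)*(z^2 - 9*z + 20) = (z - 5)*(z - 1)*(z - 4)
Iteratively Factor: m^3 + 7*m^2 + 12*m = (m + 3)*(m^2 + 4*m) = m*(m + 3)*(m + 4)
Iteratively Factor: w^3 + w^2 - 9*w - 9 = (w + 3)*(w^2 - 2*w - 3) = (w - 3)*(w + 3)*(w + 1)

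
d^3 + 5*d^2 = d^2*(d + 5)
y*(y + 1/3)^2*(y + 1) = y^4 + 5*y^3/3 + 7*y^2/9 + y/9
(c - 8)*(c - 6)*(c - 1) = c^3 - 15*c^2 + 62*c - 48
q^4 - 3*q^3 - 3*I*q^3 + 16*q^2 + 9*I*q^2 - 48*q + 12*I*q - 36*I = (q - 3)*(q - 6*I)*(q + I)*(q + 2*I)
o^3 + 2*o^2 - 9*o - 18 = (o - 3)*(o + 2)*(o + 3)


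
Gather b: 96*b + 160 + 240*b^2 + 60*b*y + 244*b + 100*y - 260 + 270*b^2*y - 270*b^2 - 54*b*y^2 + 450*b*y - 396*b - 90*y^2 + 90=b^2*(270*y - 30) + b*(-54*y^2 + 510*y - 56) - 90*y^2 + 100*y - 10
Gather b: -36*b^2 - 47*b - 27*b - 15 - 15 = -36*b^2 - 74*b - 30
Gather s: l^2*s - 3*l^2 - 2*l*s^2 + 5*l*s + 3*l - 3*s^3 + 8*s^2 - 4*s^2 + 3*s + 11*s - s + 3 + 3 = -3*l^2 + 3*l - 3*s^3 + s^2*(4 - 2*l) + s*(l^2 + 5*l + 13) + 6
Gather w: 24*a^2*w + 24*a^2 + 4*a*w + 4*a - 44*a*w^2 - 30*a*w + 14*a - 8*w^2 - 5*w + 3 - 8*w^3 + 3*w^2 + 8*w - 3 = 24*a^2 + 18*a - 8*w^3 + w^2*(-44*a - 5) + w*(24*a^2 - 26*a + 3)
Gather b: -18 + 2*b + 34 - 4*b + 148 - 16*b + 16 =180 - 18*b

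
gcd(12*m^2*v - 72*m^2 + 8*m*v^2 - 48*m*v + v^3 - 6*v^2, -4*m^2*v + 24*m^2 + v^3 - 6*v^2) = 2*m*v - 12*m + v^2 - 6*v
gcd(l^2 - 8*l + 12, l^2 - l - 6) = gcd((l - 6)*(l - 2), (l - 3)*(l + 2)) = 1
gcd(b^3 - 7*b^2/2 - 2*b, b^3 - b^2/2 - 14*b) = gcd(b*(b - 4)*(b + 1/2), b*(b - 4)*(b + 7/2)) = b^2 - 4*b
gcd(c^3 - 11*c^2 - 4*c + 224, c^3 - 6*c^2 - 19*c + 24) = c - 8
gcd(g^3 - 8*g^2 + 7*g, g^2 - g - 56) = 1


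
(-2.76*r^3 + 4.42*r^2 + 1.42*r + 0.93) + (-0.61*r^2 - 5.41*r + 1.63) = -2.76*r^3 + 3.81*r^2 - 3.99*r + 2.56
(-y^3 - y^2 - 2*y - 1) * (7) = -7*y^3 - 7*y^2 - 14*y - 7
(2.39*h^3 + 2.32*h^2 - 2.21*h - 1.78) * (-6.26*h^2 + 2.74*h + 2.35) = -14.9614*h^5 - 7.9746*h^4 + 25.8079*h^3 + 10.5394*h^2 - 10.0707*h - 4.183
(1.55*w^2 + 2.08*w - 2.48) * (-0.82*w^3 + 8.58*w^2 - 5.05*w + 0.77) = -1.271*w^5 + 11.5934*w^4 + 12.0525*w^3 - 30.5889*w^2 + 14.1256*w - 1.9096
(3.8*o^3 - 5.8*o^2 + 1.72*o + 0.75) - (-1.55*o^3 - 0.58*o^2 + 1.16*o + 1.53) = 5.35*o^3 - 5.22*o^2 + 0.56*o - 0.78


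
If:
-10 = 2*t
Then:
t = -5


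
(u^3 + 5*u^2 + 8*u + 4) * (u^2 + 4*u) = u^5 + 9*u^4 + 28*u^3 + 36*u^2 + 16*u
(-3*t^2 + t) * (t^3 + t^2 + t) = -3*t^5 - 2*t^4 - 2*t^3 + t^2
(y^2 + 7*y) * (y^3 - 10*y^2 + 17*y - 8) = y^5 - 3*y^4 - 53*y^3 + 111*y^2 - 56*y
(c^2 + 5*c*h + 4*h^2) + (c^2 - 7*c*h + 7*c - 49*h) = 2*c^2 - 2*c*h + 7*c + 4*h^2 - 49*h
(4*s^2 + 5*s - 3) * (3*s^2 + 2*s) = 12*s^4 + 23*s^3 + s^2 - 6*s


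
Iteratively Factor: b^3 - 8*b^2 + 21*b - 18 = (b - 3)*(b^2 - 5*b + 6) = (b - 3)*(b - 2)*(b - 3)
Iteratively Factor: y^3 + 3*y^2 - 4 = (y + 2)*(y^2 + y - 2) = (y - 1)*(y + 2)*(y + 2)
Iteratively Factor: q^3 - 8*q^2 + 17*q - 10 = (q - 5)*(q^2 - 3*q + 2) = (q - 5)*(q - 2)*(q - 1)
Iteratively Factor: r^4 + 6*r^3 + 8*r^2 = (r + 2)*(r^3 + 4*r^2) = r*(r + 2)*(r^2 + 4*r) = r*(r + 2)*(r + 4)*(r)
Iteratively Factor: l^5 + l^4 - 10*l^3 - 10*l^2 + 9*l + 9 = (l + 1)*(l^4 - 10*l^2 + 9) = (l + 1)*(l + 3)*(l^3 - 3*l^2 - l + 3) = (l - 3)*(l + 1)*(l + 3)*(l^2 - 1) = (l - 3)*(l + 1)^2*(l + 3)*(l - 1)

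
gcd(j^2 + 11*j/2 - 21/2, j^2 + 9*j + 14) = j + 7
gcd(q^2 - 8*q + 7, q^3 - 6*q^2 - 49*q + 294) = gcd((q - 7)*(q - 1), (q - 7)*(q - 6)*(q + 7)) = q - 7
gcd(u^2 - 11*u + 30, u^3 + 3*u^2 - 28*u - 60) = u - 5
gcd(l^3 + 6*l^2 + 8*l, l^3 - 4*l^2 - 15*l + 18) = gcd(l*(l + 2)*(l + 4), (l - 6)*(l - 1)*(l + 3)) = 1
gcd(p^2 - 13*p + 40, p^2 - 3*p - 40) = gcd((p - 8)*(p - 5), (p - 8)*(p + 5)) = p - 8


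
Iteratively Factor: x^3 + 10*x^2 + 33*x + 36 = (x + 4)*(x^2 + 6*x + 9) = (x + 3)*(x + 4)*(x + 3)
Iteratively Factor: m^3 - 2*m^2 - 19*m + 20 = (m + 4)*(m^2 - 6*m + 5) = (m - 5)*(m + 4)*(m - 1)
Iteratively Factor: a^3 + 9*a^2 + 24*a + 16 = (a + 1)*(a^2 + 8*a + 16) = (a + 1)*(a + 4)*(a + 4)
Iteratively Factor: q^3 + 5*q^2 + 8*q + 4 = (q + 2)*(q^2 + 3*q + 2) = (q + 2)^2*(q + 1)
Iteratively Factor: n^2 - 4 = (n - 2)*(n + 2)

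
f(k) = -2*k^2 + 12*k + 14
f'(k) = 12 - 4*k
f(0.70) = 21.42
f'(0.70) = 9.20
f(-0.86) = 2.20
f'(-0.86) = 15.44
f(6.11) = 12.66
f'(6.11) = -12.44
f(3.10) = 31.98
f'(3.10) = -0.40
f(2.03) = 30.12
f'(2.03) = 3.88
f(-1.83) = -14.66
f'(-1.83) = 19.32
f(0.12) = 15.41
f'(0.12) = 11.52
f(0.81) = 22.41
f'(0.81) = 8.76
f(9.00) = -40.00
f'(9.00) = -24.00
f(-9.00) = -256.00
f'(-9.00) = 48.00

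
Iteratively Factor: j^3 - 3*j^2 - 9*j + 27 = (j - 3)*(j^2 - 9) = (j - 3)^2*(j + 3)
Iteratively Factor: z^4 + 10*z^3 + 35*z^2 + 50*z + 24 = (z + 3)*(z^3 + 7*z^2 + 14*z + 8) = (z + 3)*(z + 4)*(z^2 + 3*z + 2) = (z + 2)*(z + 3)*(z + 4)*(z + 1)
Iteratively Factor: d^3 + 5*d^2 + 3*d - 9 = (d - 1)*(d^2 + 6*d + 9) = (d - 1)*(d + 3)*(d + 3)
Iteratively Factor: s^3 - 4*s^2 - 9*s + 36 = (s + 3)*(s^2 - 7*s + 12) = (s - 3)*(s + 3)*(s - 4)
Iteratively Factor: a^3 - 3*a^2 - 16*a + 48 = (a - 4)*(a^2 + a - 12) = (a - 4)*(a + 4)*(a - 3)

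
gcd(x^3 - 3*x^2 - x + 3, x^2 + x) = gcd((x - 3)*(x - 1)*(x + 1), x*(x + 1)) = x + 1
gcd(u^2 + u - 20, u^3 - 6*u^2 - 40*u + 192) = u - 4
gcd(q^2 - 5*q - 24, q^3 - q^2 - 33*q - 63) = q + 3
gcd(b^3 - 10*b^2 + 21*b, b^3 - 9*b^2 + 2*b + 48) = b - 3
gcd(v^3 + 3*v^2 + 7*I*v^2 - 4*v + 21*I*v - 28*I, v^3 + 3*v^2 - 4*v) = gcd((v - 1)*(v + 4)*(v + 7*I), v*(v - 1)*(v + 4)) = v^2 + 3*v - 4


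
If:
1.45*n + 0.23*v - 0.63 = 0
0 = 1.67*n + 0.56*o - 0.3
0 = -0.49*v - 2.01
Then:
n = 1.09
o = -2.70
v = -4.10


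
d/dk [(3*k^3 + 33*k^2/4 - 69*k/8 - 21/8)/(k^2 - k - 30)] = 3*(8*k^4 - 16*k^3 - 719*k^2 - 1306*k + 683)/(8*(k^4 - 2*k^3 - 59*k^2 + 60*k + 900))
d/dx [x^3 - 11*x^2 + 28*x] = 3*x^2 - 22*x + 28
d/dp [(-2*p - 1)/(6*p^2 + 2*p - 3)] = 4*(3*p^2 + 3*p + 2)/(36*p^4 + 24*p^3 - 32*p^2 - 12*p + 9)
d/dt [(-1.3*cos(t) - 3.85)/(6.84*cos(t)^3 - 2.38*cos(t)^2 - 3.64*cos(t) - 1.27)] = (-17.784*cos(t)^3 - 75.908*cos(t)^2 + 18.326*cos(t) + 12.363)*sin(t)/(46.7856*cos(t)^6 - 32.5584*cos(t)^5 - 44.1308*cos(t)^4 - 0.0472000000000001*cos(t)^3 + 19.2948*cos(t)^2 + 9.2456*cos(t) + 1.6129)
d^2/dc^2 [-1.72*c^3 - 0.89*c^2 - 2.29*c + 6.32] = -10.32*c - 1.78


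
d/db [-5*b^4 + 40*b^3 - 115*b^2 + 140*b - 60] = -20*b^3 + 120*b^2 - 230*b + 140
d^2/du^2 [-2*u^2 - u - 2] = -4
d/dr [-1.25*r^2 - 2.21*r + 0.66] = -2.5*r - 2.21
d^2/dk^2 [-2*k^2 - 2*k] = -4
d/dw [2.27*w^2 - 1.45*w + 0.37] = 4.54*w - 1.45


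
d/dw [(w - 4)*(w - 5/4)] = 2*w - 21/4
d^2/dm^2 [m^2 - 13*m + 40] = 2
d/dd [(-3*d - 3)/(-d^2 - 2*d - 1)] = -3/(d^2 + 2*d + 1)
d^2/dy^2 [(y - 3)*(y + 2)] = 2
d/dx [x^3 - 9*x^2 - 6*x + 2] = 3*x^2 - 18*x - 6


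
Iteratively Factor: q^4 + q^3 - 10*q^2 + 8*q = (q - 1)*(q^3 + 2*q^2 - 8*q) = (q - 1)*(q + 4)*(q^2 - 2*q) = q*(q - 1)*(q + 4)*(q - 2)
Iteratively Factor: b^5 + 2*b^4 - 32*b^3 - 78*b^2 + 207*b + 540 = (b + 4)*(b^4 - 2*b^3 - 24*b^2 + 18*b + 135) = (b - 3)*(b + 4)*(b^3 + b^2 - 21*b - 45) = (b - 3)*(b + 3)*(b + 4)*(b^2 - 2*b - 15) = (b - 3)*(b + 3)^2*(b + 4)*(b - 5)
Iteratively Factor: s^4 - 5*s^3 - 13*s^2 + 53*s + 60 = (s - 4)*(s^3 - s^2 - 17*s - 15) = (s - 4)*(s + 3)*(s^2 - 4*s - 5) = (s - 5)*(s - 4)*(s + 3)*(s + 1)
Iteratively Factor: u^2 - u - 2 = (u + 1)*(u - 2)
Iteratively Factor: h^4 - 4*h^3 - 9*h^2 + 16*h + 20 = (h + 1)*(h^3 - 5*h^2 - 4*h + 20) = (h - 2)*(h + 1)*(h^2 - 3*h - 10) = (h - 5)*(h - 2)*(h + 1)*(h + 2)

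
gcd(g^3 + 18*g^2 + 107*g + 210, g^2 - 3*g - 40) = g + 5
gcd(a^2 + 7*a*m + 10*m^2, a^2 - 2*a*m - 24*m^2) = 1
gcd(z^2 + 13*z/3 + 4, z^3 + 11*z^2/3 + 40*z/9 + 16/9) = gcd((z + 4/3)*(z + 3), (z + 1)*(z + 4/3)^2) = z + 4/3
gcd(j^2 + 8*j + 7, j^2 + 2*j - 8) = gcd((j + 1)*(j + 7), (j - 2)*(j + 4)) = 1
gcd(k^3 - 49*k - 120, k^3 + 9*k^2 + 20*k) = k + 5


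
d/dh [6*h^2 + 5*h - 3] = 12*h + 5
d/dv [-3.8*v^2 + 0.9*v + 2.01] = 0.9 - 7.6*v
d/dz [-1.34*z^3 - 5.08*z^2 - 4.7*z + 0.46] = -4.02*z^2 - 10.16*z - 4.7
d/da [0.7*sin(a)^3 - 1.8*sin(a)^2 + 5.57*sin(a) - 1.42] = (2.1*sin(a)^2 - 3.6*sin(a) + 5.57)*cos(a)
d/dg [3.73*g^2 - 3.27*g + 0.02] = 7.46*g - 3.27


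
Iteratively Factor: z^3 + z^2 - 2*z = (z + 2)*(z^2 - z) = z*(z + 2)*(z - 1)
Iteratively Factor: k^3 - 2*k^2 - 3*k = (k - 3)*(k^2 + k) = k*(k - 3)*(k + 1)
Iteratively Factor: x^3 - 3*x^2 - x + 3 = (x - 3)*(x^2 - 1) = (x - 3)*(x + 1)*(x - 1)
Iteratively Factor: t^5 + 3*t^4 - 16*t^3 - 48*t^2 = (t - 4)*(t^4 + 7*t^3 + 12*t^2) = t*(t - 4)*(t^3 + 7*t^2 + 12*t) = t*(t - 4)*(t + 3)*(t^2 + 4*t) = t^2*(t - 4)*(t + 3)*(t + 4)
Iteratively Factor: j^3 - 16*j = (j - 4)*(j^2 + 4*j) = (j - 4)*(j + 4)*(j)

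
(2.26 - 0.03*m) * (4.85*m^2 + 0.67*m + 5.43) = -0.1455*m^3 + 10.9409*m^2 + 1.3513*m + 12.2718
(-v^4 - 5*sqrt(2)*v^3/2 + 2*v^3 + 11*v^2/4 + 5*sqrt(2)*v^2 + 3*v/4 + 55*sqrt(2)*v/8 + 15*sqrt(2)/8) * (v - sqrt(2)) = -v^5 - 3*sqrt(2)*v^4/2 + 2*v^4 + 3*sqrt(2)*v^3 + 31*v^3/4 - 37*v^2/4 + 33*sqrt(2)*v^2/8 - 55*v/4 + 9*sqrt(2)*v/8 - 15/4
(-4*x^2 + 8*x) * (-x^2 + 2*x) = 4*x^4 - 16*x^3 + 16*x^2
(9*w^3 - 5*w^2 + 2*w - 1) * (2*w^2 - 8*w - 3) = 18*w^5 - 82*w^4 + 17*w^3 - 3*w^2 + 2*w + 3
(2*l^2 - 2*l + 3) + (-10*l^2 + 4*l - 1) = -8*l^2 + 2*l + 2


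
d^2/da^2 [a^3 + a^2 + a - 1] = 6*a + 2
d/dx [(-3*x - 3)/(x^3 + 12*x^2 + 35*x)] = 3*(2*x^3 + 15*x^2 + 24*x + 35)/(x^2*(x^4 + 24*x^3 + 214*x^2 + 840*x + 1225))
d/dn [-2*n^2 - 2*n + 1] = -4*n - 2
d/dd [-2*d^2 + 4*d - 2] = 4 - 4*d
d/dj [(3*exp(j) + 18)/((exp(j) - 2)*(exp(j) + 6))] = -3*exp(j)/(exp(2*j) - 4*exp(j) + 4)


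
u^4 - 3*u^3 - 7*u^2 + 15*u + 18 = (u - 3)^2*(u + 1)*(u + 2)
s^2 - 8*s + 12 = (s - 6)*(s - 2)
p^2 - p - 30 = (p - 6)*(p + 5)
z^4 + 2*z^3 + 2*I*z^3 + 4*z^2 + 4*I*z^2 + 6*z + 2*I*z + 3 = (z + 1)^2*(z - I)*(z + 3*I)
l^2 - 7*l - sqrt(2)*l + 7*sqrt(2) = (l - 7)*(l - sqrt(2))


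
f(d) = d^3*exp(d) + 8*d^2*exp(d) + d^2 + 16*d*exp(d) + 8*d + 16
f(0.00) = 16.00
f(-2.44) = 1.92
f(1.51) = 237.88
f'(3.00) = 4794.36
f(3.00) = 3001.57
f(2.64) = 1675.18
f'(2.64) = 2753.50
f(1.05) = 102.02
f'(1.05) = 189.80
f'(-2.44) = 2.15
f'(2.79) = 3475.30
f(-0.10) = 13.83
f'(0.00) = 24.00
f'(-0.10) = 19.48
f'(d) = d^3*exp(d) + 11*d^2*exp(d) + 32*d*exp(d) + 2*d + 16*exp(d) + 8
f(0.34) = 27.83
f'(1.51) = 431.30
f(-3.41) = 0.31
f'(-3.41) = 1.02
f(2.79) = 2140.34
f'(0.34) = 48.29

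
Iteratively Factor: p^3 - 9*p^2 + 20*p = (p - 5)*(p^2 - 4*p) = p*(p - 5)*(p - 4)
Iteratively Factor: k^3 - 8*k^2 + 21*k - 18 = (k - 2)*(k^2 - 6*k + 9) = (k - 3)*(k - 2)*(k - 3)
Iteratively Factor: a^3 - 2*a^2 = (a - 2)*(a^2) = a*(a - 2)*(a)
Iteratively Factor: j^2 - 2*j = (j)*(j - 2)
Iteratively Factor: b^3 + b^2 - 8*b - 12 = (b + 2)*(b^2 - b - 6) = (b - 3)*(b + 2)*(b + 2)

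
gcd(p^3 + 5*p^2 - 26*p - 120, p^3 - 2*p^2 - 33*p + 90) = p^2 + p - 30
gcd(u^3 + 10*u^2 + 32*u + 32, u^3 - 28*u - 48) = u^2 + 6*u + 8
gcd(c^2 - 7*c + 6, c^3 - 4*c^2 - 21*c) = 1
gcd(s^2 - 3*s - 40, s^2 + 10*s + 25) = s + 5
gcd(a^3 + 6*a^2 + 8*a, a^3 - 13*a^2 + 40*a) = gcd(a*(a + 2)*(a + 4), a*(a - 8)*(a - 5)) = a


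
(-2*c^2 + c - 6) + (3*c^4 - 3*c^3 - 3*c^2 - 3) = 3*c^4 - 3*c^3 - 5*c^2 + c - 9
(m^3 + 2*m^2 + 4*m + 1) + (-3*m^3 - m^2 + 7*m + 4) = -2*m^3 + m^2 + 11*m + 5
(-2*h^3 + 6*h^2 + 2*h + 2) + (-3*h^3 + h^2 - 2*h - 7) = -5*h^3 + 7*h^2 - 5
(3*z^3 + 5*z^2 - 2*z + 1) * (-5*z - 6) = -15*z^4 - 43*z^3 - 20*z^2 + 7*z - 6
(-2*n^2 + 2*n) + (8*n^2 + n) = 6*n^2 + 3*n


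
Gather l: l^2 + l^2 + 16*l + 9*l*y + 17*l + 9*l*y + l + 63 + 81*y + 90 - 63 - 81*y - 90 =2*l^2 + l*(18*y + 34)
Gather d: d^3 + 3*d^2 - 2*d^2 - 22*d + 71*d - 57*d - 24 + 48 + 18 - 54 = d^3 + d^2 - 8*d - 12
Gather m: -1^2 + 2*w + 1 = 2*w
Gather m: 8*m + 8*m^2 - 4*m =8*m^2 + 4*m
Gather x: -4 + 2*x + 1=2*x - 3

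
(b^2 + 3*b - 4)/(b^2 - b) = (b + 4)/b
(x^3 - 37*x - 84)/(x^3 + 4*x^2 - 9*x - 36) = (x - 7)/(x - 3)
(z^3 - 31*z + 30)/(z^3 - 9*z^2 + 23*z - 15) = (z + 6)/(z - 3)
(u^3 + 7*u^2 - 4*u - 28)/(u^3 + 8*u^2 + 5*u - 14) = (u - 2)/(u - 1)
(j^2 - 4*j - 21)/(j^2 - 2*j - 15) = (j - 7)/(j - 5)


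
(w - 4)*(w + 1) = w^2 - 3*w - 4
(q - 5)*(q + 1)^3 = q^4 - 2*q^3 - 12*q^2 - 14*q - 5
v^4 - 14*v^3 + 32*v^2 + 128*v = v*(v - 8)^2*(v + 2)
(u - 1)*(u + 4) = u^2 + 3*u - 4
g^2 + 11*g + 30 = (g + 5)*(g + 6)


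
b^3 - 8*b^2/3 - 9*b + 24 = (b - 3)*(b - 8/3)*(b + 3)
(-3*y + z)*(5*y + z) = -15*y^2 + 2*y*z + z^2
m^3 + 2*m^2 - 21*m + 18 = (m - 3)*(m - 1)*(m + 6)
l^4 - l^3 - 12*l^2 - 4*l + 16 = (l - 4)*(l - 1)*(l + 2)^2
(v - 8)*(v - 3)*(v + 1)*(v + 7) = v^4 - 3*v^3 - 57*v^2 + 115*v + 168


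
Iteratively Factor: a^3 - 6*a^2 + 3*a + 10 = (a - 2)*(a^2 - 4*a - 5) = (a - 5)*(a - 2)*(a + 1)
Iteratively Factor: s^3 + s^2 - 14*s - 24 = (s + 2)*(s^2 - s - 12) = (s + 2)*(s + 3)*(s - 4)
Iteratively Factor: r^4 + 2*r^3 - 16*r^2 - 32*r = (r + 2)*(r^3 - 16*r) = (r - 4)*(r + 2)*(r^2 + 4*r) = r*(r - 4)*(r + 2)*(r + 4)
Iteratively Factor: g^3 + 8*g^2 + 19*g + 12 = (g + 4)*(g^2 + 4*g + 3) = (g + 1)*(g + 4)*(g + 3)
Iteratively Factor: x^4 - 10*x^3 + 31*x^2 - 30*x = (x - 3)*(x^3 - 7*x^2 + 10*x) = (x - 5)*(x - 3)*(x^2 - 2*x) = (x - 5)*(x - 3)*(x - 2)*(x)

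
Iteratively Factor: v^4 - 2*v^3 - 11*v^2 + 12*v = (v)*(v^3 - 2*v^2 - 11*v + 12) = v*(v - 4)*(v^2 + 2*v - 3) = v*(v - 4)*(v - 1)*(v + 3)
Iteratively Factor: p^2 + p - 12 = (p + 4)*(p - 3)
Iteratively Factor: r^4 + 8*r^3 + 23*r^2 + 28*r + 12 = (r + 3)*(r^3 + 5*r^2 + 8*r + 4) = (r + 1)*(r + 3)*(r^2 + 4*r + 4) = (r + 1)*(r + 2)*(r + 3)*(r + 2)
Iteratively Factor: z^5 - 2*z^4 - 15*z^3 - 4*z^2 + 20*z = (z)*(z^4 - 2*z^3 - 15*z^2 - 4*z + 20) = z*(z + 2)*(z^3 - 4*z^2 - 7*z + 10) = z*(z - 5)*(z + 2)*(z^2 + z - 2) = z*(z - 5)*(z - 1)*(z + 2)*(z + 2)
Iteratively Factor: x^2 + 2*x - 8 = (x + 4)*(x - 2)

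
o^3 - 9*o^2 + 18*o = o*(o - 6)*(o - 3)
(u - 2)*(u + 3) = u^2 + u - 6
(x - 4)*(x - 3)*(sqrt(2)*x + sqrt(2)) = sqrt(2)*x^3 - 6*sqrt(2)*x^2 + 5*sqrt(2)*x + 12*sqrt(2)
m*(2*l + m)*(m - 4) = 2*l*m^2 - 8*l*m + m^3 - 4*m^2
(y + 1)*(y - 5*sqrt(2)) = y^2 - 5*sqrt(2)*y + y - 5*sqrt(2)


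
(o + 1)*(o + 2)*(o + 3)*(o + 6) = o^4 + 12*o^3 + 47*o^2 + 72*o + 36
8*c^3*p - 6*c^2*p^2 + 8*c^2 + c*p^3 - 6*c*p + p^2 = (-4*c + p)*(-2*c + p)*(c*p + 1)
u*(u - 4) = u^2 - 4*u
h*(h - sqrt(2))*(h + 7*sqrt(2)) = h^3 + 6*sqrt(2)*h^2 - 14*h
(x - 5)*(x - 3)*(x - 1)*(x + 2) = x^4 - 7*x^3 + 5*x^2 + 31*x - 30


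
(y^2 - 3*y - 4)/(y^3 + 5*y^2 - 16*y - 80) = (y + 1)/(y^2 + 9*y + 20)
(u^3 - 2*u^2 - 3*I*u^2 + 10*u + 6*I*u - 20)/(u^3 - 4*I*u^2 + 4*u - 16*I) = (u^2 - u*(2 + 5*I) + 10*I)/(u^2 - 6*I*u - 8)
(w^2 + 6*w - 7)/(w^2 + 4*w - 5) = (w + 7)/(w + 5)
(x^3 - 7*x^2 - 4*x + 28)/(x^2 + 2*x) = x - 9 + 14/x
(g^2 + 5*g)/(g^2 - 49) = g*(g + 5)/(g^2 - 49)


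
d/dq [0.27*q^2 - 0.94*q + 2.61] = 0.54*q - 0.94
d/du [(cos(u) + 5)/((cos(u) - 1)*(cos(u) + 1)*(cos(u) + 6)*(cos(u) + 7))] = (3*cos(u)^4 + 46*cos(u)^3 + 236*cos(u)^2 + 410*cos(u) - 23)/((cos(u) + 6)^2*(cos(u) + 7)^2*sin(u)^3)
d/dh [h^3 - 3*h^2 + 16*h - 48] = 3*h^2 - 6*h + 16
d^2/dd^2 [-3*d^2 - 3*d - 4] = -6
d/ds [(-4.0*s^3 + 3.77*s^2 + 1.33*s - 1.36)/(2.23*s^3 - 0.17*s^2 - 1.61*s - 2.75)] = (-7.7271*s^4 + 6.9482*s^3 + 36.2548*s^2 - 21.1974*s - 5.8471)/(4.9729*s^6 - 0.7582*s^5 - 7.1517*s^4 - 11.7176*s^3 + 3.5271*s^2 + 8.855*s + 7.5625)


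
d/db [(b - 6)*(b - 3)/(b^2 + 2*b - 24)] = (11*b^2 - 84*b + 180)/(b^4 + 4*b^3 - 44*b^2 - 96*b + 576)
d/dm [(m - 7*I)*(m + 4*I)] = 2*m - 3*I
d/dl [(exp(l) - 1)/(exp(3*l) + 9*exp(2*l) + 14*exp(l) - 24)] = 2*(-exp(l) - 5)*exp(l)/(exp(4*l) + 20*exp(3*l) + 148*exp(2*l) + 480*exp(l) + 576)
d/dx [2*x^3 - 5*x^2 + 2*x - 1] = 6*x^2 - 10*x + 2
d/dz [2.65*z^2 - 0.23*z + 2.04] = 5.3*z - 0.23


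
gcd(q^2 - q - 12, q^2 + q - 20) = q - 4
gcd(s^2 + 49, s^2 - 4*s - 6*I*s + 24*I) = 1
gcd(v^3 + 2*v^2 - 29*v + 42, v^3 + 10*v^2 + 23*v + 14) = v + 7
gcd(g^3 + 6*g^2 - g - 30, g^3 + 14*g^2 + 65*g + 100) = g + 5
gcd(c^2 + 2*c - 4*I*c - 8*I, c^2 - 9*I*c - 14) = 1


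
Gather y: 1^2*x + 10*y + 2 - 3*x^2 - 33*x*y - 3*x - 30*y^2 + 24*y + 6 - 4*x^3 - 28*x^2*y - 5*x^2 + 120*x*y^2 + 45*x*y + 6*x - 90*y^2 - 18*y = -4*x^3 - 8*x^2 + 4*x + y^2*(120*x - 120) + y*(-28*x^2 + 12*x + 16) + 8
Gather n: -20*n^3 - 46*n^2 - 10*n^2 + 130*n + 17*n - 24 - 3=-20*n^3 - 56*n^2 + 147*n - 27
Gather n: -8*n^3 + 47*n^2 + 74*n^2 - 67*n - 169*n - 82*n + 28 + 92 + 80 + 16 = -8*n^3 + 121*n^2 - 318*n + 216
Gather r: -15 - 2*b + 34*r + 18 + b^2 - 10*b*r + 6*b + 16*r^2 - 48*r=b^2 + 4*b + 16*r^2 + r*(-10*b - 14) + 3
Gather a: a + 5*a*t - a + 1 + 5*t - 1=5*a*t + 5*t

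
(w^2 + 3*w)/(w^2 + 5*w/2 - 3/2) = 2*w/(2*w - 1)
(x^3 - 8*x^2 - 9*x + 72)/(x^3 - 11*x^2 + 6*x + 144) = (x - 3)/(x - 6)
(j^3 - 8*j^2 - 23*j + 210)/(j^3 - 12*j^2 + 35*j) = (j^2 - j - 30)/(j*(j - 5))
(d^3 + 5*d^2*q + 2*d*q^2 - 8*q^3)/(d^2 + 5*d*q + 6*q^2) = (d^2 + 3*d*q - 4*q^2)/(d + 3*q)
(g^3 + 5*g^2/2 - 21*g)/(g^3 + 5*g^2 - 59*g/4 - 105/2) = 2*g/(2*g + 5)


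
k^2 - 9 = (k - 3)*(k + 3)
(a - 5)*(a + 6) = a^2 + a - 30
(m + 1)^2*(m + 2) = m^3 + 4*m^2 + 5*m + 2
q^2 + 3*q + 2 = (q + 1)*(q + 2)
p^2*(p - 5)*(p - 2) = p^4 - 7*p^3 + 10*p^2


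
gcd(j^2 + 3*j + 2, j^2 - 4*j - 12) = j + 2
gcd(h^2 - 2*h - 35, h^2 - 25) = h + 5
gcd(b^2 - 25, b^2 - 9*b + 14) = 1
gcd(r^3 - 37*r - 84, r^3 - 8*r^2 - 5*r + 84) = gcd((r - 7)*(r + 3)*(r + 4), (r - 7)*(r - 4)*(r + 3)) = r^2 - 4*r - 21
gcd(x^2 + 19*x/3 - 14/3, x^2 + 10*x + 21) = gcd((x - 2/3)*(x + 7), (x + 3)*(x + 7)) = x + 7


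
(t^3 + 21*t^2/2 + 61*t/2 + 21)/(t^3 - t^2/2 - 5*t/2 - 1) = (2*t^2 + 19*t + 42)/(2*t^2 - 3*t - 2)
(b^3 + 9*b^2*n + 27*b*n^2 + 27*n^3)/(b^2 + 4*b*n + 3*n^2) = (b^2 + 6*b*n + 9*n^2)/(b + n)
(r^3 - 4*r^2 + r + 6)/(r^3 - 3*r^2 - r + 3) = (r - 2)/(r - 1)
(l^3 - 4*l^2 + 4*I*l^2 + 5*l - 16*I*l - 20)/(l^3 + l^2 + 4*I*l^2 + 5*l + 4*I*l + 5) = (l - 4)/(l + 1)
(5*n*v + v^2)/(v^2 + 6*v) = (5*n + v)/(v + 6)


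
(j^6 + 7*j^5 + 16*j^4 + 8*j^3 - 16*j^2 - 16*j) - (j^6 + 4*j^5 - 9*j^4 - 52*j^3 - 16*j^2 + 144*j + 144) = 3*j^5 + 25*j^4 + 60*j^3 - 160*j - 144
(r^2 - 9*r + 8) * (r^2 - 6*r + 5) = r^4 - 15*r^3 + 67*r^2 - 93*r + 40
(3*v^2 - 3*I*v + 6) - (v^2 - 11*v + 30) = 2*v^2 + 11*v - 3*I*v - 24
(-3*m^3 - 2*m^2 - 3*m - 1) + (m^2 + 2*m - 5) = -3*m^3 - m^2 - m - 6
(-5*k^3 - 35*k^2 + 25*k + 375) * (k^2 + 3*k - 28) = -5*k^5 - 50*k^4 + 60*k^3 + 1430*k^2 + 425*k - 10500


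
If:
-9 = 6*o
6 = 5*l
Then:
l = 6/5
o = -3/2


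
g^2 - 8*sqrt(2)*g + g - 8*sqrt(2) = (g + 1)*(g - 8*sqrt(2))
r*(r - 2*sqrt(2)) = r^2 - 2*sqrt(2)*r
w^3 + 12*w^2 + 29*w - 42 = (w - 1)*(w + 6)*(w + 7)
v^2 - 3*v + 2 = (v - 2)*(v - 1)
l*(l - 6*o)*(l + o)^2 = l^4 - 4*l^3*o - 11*l^2*o^2 - 6*l*o^3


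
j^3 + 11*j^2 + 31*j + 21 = (j + 1)*(j + 3)*(j + 7)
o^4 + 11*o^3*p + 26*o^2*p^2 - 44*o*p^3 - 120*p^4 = (o - 2*p)*(o + 2*p)*(o + 5*p)*(o + 6*p)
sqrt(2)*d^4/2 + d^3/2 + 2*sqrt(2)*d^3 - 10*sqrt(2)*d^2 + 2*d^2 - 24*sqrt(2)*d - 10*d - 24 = (d - 4)*(d + 6)*(d + sqrt(2)/2)*(sqrt(2)*d/2 + sqrt(2))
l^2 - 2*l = l*(l - 2)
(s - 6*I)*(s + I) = s^2 - 5*I*s + 6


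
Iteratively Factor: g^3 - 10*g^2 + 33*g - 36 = (g - 4)*(g^2 - 6*g + 9) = (g - 4)*(g - 3)*(g - 3)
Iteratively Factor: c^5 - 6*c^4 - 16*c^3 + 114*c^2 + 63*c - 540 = (c - 3)*(c^4 - 3*c^3 - 25*c^2 + 39*c + 180) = (c - 5)*(c - 3)*(c^3 + 2*c^2 - 15*c - 36) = (c - 5)*(c - 3)*(c + 3)*(c^2 - c - 12) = (c - 5)*(c - 3)*(c + 3)^2*(c - 4)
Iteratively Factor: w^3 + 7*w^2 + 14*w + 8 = (w + 1)*(w^2 + 6*w + 8) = (w + 1)*(w + 2)*(w + 4)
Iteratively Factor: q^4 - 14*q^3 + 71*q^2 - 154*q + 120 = (q - 2)*(q^3 - 12*q^2 + 47*q - 60) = (q - 3)*(q - 2)*(q^2 - 9*q + 20) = (q - 4)*(q - 3)*(q - 2)*(q - 5)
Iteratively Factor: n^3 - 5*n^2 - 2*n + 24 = (n - 3)*(n^2 - 2*n - 8) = (n - 4)*(n - 3)*(n + 2)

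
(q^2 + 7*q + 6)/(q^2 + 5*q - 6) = (q + 1)/(q - 1)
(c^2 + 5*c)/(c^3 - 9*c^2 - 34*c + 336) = c*(c + 5)/(c^3 - 9*c^2 - 34*c + 336)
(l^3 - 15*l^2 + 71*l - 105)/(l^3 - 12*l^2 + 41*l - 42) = (l - 5)/(l - 2)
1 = 1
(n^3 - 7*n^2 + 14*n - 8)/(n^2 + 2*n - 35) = (n^3 - 7*n^2 + 14*n - 8)/(n^2 + 2*n - 35)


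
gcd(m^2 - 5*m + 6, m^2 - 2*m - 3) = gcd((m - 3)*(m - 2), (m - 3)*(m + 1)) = m - 3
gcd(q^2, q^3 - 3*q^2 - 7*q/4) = q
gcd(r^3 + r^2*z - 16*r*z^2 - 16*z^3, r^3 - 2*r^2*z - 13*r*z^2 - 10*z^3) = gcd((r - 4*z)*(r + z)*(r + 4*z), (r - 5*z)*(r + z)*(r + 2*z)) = r + z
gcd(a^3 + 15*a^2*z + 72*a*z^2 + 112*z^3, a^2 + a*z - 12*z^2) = a + 4*z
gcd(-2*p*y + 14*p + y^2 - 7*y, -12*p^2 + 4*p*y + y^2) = -2*p + y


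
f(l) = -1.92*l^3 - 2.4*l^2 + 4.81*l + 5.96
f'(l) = -5.76*l^2 - 4.8*l + 4.81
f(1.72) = -2.64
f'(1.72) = -20.49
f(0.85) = 7.14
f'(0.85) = -3.43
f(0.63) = 7.56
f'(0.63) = -0.50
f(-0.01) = 5.91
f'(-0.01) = 4.86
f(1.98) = -8.83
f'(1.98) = -27.28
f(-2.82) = 16.37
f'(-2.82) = -27.46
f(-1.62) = 0.03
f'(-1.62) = -2.53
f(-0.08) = 5.56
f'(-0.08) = 5.16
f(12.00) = -3599.68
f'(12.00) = -882.23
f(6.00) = -466.30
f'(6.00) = -231.35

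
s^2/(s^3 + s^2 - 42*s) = s/(s^2 + s - 42)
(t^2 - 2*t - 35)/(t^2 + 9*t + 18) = (t^2 - 2*t - 35)/(t^2 + 9*t + 18)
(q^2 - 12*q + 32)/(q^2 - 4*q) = (q - 8)/q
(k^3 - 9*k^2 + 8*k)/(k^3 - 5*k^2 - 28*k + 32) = k/(k + 4)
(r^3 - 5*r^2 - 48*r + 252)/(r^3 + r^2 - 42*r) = (r - 6)/r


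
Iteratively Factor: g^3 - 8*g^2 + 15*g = (g)*(g^2 - 8*g + 15) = g*(g - 3)*(g - 5)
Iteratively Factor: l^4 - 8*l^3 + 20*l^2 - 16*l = (l - 4)*(l^3 - 4*l^2 + 4*l) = (l - 4)*(l - 2)*(l^2 - 2*l) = l*(l - 4)*(l - 2)*(l - 2)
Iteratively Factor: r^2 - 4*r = (r - 4)*(r)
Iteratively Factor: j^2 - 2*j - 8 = (j - 4)*(j + 2)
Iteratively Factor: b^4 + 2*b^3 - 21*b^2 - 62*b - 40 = (b + 4)*(b^3 - 2*b^2 - 13*b - 10) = (b + 1)*(b + 4)*(b^2 - 3*b - 10) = (b + 1)*(b + 2)*(b + 4)*(b - 5)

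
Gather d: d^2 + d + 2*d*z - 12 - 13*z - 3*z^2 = d^2 + d*(2*z + 1) - 3*z^2 - 13*z - 12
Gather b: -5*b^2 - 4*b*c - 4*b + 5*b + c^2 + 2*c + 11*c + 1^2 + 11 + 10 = -5*b^2 + b*(1 - 4*c) + c^2 + 13*c + 22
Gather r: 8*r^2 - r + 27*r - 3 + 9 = 8*r^2 + 26*r + 6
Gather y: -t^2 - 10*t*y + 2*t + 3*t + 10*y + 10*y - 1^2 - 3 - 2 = -t^2 + 5*t + y*(20 - 10*t) - 6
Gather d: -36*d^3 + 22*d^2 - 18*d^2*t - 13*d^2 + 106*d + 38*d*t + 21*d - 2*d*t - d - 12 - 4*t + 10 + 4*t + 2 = -36*d^3 + d^2*(9 - 18*t) + d*(36*t + 126)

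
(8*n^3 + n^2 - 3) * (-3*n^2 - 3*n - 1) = -24*n^5 - 27*n^4 - 11*n^3 + 8*n^2 + 9*n + 3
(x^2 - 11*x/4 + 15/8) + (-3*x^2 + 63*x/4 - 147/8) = -2*x^2 + 13*x - 33/2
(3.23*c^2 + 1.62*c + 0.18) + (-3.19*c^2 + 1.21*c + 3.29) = 0.04*c^2 + 2.83*c + 3.47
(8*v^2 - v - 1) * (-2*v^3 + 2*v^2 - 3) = -16*v^5 + 18*v^4 - 26*v^2 + 3*v + 3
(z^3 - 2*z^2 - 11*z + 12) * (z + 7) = z^4 + 5*z^3 - 25*z^2 - 65*z + 84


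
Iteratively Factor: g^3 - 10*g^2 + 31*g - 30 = (g - 2)*(g^2 - 8*g + 15) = (g - 3)*(g - 2)*(g - 5)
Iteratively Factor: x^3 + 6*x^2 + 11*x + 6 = (x + 2)*(x^2 + 4*x + 3) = (x + 1)*(x + 2)*(x + 3)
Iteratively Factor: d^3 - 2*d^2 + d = (d - 1)*(d^2 - d) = d*(d - 1)*(d - 1)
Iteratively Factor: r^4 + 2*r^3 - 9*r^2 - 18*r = (r)*(r^3 + 2*r^2 - 9*r - 18) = r*(r - 3)*(r^2 + 5*r + 6) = r*(r - 3)*(r + 3)*(r + 2)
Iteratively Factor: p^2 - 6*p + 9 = (p - 3)*(p - 3)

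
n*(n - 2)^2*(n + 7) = n^4 + 3*n^3 - 24*n^2 + 28*n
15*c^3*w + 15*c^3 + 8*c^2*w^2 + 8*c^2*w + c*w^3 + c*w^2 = (3*c + w)*(5*c + w)*(c*w + c)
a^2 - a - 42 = (a - 7)*(a + 6)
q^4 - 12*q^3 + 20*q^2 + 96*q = q*(q - 8)*(q - 6)*(q + 2)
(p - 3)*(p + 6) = p^2 + 3*p - 18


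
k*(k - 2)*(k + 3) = k^3 + k^2 - 6*k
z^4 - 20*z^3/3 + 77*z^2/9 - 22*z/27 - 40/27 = (z - 5)*(z - 4/3)*(z - 2/3)*(z + 1/3)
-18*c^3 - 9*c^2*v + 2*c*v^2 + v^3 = (-3*c + v)*(2*c + v)*(3*c + v)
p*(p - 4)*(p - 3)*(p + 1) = p^4 - 6*p^3 + 5*p^2 + 12*p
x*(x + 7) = x^2 + 7*x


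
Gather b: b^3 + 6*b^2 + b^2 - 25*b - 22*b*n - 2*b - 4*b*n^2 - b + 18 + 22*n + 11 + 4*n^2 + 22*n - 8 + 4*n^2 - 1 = b^3 + 7*b^2 + b*(-4*n^2 - 22*n - 28) + 8*n^2 + 44*n + 20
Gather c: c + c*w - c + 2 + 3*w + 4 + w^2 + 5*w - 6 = c*w + w^2 + 8*w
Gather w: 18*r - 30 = 18*r - 30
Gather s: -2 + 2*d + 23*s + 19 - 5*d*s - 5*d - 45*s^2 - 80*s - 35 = -3*d - 45*s^2 + s*(-5*d - 57) - 18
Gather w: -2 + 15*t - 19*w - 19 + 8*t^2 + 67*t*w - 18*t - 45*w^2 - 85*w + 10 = 8*t^2 - 3*t - 45*w^2 + w*(67*t - 104) - 11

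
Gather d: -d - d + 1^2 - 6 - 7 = -2*d - 12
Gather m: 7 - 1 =6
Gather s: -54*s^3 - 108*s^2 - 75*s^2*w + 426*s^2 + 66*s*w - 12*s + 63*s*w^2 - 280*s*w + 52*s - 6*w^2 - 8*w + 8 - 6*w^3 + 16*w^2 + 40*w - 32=-54*s^3 + s^2*(318 - 75*w) + s*(63*w^2 - 214*w + 40) - 6*w^3 + 10*w^2 + 32*w - 24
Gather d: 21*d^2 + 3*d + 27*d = 21*d^2 + 30*d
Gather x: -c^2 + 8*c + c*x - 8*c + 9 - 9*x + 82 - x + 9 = -c^2 + x*(c - 10) + 100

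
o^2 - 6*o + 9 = (o - 3)^2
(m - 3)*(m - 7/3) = m^2 - 16*m/3 + 7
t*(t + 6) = t^2 + 6*t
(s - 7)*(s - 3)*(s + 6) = s^3 - 4*s^2 - 39*s + 126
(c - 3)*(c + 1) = c^2 - 2*c - 3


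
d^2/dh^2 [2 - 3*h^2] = -6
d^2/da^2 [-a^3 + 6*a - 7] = -6*a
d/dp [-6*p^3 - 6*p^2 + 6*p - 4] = -18*p^2 - 12*p + 6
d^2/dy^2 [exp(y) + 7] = exp(y)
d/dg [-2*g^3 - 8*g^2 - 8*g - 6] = -6*g^2 - 16*g - 8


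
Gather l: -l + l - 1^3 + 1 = 0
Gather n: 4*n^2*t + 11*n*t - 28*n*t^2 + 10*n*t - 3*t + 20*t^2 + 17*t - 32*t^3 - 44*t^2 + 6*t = 4*n^2*t + n*(-28*t^2 + 21*t) - 32*t^3 - 24*t^2 + 20*t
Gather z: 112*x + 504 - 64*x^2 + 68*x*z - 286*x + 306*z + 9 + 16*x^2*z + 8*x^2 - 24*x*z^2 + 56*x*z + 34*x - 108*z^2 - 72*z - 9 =-56*x^2 - 140*x + z^2*(-24*x - 108) + z*(16*x^2 + 124*x + 234) + 504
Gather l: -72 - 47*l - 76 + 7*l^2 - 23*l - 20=7*l^2 - 70*l - 168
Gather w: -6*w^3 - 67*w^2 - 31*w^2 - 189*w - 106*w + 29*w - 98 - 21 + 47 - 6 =-6*w^3 - 98*w^2 - 266*w - 78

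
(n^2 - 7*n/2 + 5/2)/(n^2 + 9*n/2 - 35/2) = (n - 1)/(n + 7)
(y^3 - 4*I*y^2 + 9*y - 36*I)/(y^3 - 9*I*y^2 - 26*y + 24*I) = (y + 3*I)/(y - 2*I)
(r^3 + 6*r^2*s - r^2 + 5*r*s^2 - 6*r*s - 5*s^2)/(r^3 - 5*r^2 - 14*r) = (-r^3 - 6*r^2*s + r^2 - 5*r*s^2 + 6*r*s + 5*s^2)/(r*(-r^2 + 5*r + 14))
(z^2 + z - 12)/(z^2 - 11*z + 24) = (z + 4)/(z - 8)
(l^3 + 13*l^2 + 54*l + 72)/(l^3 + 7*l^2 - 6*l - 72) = (l + 3)/(l - 3)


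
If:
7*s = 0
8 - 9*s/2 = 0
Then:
No Solution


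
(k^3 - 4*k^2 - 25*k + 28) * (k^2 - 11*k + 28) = k^5 - 15*k^4 + 47*k^3 + 191*k^2 - 1008*k + 784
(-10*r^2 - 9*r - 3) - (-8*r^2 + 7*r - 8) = -2*r^2 - 16*r + 5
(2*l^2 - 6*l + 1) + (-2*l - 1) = 2*l^2 - 8*l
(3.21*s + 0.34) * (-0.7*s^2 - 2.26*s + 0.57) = -2.247*s^3 - 7.4926*s^2 + 1.0613*s + 0.1938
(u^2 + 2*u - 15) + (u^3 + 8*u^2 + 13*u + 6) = u^3 + 9*u^2 + 15*u - 9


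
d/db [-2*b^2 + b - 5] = 1 - 4*b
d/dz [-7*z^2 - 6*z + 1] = -14*z - 6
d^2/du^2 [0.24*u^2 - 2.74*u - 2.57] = 0.480000000000000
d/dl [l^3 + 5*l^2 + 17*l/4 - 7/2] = 3*l^2 + 10*l + 17/4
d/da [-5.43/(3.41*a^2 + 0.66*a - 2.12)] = (37.0326*a + 3.5838)/(3.41*a^2 + 0.66*a - 2.12)^2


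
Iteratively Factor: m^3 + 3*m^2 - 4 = (m + 2)*(m^2 + m - 2) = (m + 2)^2*(m - 1)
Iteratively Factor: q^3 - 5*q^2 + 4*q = (q - 4)*(q^2 - q) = q*(q - 4)*(q - 1)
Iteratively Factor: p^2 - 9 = (p + 3)*(p - 3)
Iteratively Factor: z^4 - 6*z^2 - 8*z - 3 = (z - 3)*(z^3 + 3*z^2 + 3*z + 1) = (z - 3)*(z + 1)*(z^2 + 2*z + 1) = (z - 3)*(z + 1)^2*(z + 1)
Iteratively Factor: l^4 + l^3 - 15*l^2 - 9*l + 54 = (l + 3)*(l^3 - 2*l^2 - 9*l + 18) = (l - 3)*(l + 3)*(l^2 + l - 6) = (l - 3)*(l - 2)*(l + 3)*(l + 3)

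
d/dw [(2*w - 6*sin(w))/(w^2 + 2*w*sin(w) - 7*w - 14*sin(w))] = 2*(-5*w^2*cos(w) - w^2 + 6*w*sin(w) + 35*w*cos(w) + 6*sin(w)^2 - 35*sin(w))/((w - 7)^2*(w + 2*sin(w))^2)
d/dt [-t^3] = -3*t^2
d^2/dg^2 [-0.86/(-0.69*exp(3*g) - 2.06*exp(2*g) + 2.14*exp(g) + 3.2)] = ((-5.3406*exp(2*g) - 7.0864*exp(g) + 1.8404)*(0.69*exp(3*g) + 2.06*exp(2*g) - 2.14*exp(g) - 3.2) + 0.86*(2.07*exp(2*g) + 4.12*exp(g) - 2.14)*(4.14*exp(2*g) + 8.24*exp(g) - 4.28)*exp(g))*exp(g)/(0.69*exp(3*g) + 2.06*exp(2*g) - 2.14*exp(g) - 3.2)^3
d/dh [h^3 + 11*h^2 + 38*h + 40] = 3*h^2 + 22*h + 38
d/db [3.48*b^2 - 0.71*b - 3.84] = 6.96*b - 0.71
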